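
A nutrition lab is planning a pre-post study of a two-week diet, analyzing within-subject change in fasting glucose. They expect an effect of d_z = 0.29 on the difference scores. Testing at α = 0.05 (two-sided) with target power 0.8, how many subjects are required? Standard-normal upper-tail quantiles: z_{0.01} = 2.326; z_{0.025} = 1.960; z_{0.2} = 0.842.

For a paired (one-sample on differences) test: n = ((z_{α/2} + z_β) / d)².
z_{α/2} + z_β = 1.960 + 0.842 = 2.802.
n = (2.802 / 0.29)² = 9.662² = 93.36.
Round up.

n = 94 pairs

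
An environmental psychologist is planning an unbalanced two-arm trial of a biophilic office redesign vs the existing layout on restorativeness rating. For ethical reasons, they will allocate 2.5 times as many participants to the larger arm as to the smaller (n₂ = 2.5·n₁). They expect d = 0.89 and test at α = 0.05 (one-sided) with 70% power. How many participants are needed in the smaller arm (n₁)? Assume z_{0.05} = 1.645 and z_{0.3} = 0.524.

With allocation ratio k = n₂/n₁ = 2.5, Var(x̄₁−x̄₂) = σ²(1/n₁ + 1/(k·n₁)) = σ²·(k+1)/(k·n₁).
So n₁ = (1 + 1/k)·((z_{α} + z_β)/d)² = 1.400 × (2.169/0.89)².
n₁ = 1.400 × 5.94 = 8.3.
Round up: n₁ = 9, giving n₂ = ⌈2.5 × 9⌉ = ⌈22.5⌉ = 23.

n₁ = 9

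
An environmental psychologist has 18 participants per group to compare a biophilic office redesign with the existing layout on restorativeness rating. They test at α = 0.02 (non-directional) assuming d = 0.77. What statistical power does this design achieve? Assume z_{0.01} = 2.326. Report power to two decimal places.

For two equal groups, power = Φ(d·√(n/2) − z_{α/2}).
d·√(n/2) = 0.77 × √(18/2) = 0.77 × 3.000 = 2.310.
z_β = 2.310 − 2.326 = -0.016.
Power = Φ(-0.016) = 0.494.

power ≈ 0.49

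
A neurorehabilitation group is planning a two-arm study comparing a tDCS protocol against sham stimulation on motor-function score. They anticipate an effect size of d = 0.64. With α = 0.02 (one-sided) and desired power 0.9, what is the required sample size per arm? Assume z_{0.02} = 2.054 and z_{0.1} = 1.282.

n = 55 per group

For two independent groups with equal n: n = 2·((z_{α} + z_β) / d)².
z_{α} + z_β = 2.054 + 1.282 = 3.336.
n = 2 × (3.336 / 0.64)² = 2 × 5.212² = 2 × 27.17 = 54.3.
Round up to the next whole participant.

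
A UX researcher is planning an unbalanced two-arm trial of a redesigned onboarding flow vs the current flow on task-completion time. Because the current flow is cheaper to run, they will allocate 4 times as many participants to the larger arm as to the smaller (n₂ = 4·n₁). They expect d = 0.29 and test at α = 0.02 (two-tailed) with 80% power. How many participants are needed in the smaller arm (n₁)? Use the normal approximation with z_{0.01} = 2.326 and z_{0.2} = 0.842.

With allocation ratio k = n₂/n₁ = 4, Var(x̄₁−x̄₂) = σ²(1/n₁ + 1/(k·n₁)) = σ²·(k+1)/(k·n₁).
So n₁ = (1 + 1/k)·((z_{α/2} + z_β)/d)² = 1.250 × (3.168/0.29)².
n₁ = 1.250 × 119.34 = 149.2.
Round up: n₁ = 150, giving n₂ = 4 × 150 = 600.

n₁ = 150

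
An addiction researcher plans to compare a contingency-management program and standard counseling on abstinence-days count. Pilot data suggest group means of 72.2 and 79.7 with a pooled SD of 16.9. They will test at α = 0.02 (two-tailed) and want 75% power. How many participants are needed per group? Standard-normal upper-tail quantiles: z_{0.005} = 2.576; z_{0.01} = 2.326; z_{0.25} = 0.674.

Cohen's d = |M₁ − M₂| / SD_pooled = |72.2 − 79.7| / 16.9 = 7.5 / 16.9 = 0.444.
For two independent groups with equal n: n = 2·((z_{α/2} + z_β) / d)².
z_{α/2} + z_β = 2.326 + 0.674 = 3.000.
n = 2 × (3.000 / 0.444)² = 2 × 6.757² = 2 × 45.65 = 91.3.
Round up to the next whole participant.

n = 92 per group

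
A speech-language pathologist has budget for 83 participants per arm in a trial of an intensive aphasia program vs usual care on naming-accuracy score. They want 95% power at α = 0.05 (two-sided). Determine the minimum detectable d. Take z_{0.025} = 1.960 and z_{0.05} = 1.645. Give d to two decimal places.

For two independent groups of n = 83 each: d_min = (z_{α/2} + z_β)·√(2/n).
z-sum = 1.960 + 1.645 = 3.605.
d_min = 3.605 × √(2/83) = 3.605 × 0.1552 = 0.560.

d_min ≈ 0.56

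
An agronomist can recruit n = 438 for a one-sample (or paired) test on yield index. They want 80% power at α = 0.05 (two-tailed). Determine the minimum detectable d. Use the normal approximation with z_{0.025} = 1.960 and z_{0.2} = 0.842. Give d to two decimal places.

d_min ≈ 0.13

For a single sample (or paired design) of n = 438: d_min = (z_{α/2} + z_β)/√n.
z-sum = 1.960 + 0.842 = 2.802.
d_min = 2.802 / √438 = 2.802 / 20.928 = 0.134.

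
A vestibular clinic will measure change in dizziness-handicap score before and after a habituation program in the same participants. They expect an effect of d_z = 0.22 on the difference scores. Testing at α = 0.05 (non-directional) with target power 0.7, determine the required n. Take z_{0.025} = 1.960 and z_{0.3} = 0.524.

n = 128 pairs

For a paired (one-sample on differences) test: n = ((z_{α/2} + z_β) / d)².
z_{α/2} + z_β = 1.960 + 0.524 = 2.484.
n = (2.484 / 0.22)² = 11.291² = 127.48.
Round up.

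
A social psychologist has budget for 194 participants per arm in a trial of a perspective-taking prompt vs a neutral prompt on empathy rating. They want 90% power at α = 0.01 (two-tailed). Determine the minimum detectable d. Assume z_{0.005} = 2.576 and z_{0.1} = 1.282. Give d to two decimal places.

For two independent groups of n = 194 each: d_min = (z_{α/2} + z_β)·√(2/n).
z-sum = 2.576 + 1.282 = 3.858.
d_min = 3.858 × √(2/194) = 3.858 × 0.1015 = 0.392.

d_min ≈ 0.39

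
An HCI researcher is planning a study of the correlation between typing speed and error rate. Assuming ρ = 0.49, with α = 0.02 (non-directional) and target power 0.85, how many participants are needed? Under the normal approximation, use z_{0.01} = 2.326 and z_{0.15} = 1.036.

n = 43

Fisher's z: C = ½·ln((1+r)/(1−r)) = ½·ln(2.9216) = 0.5361.
n = ((z_{α/2} + z_β)/C)² + 3.
(2.326 + 1.036) / 0.5361 = 3.362 / 0.5361 = 6.271.
n = 6.271² + 3 = 39.33 + 3 = 42.3.
Round up.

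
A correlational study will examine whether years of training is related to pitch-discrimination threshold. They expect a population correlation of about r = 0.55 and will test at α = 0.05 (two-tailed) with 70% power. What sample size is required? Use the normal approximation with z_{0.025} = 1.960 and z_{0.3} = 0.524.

Fisher's z: C = ½·ln((1+r)/(1−r)) = ½·ln(3.4444) = 0.6184.
n = ((z_{α/2} + z_β)/C)² + 3.
(1.960 + 0.524) / 0.6184 = 2.484 / 0.6184 = 4.017.
n = 4.017² + 3 = 16.13 + 3 = 19.1.
Round up.

n = 20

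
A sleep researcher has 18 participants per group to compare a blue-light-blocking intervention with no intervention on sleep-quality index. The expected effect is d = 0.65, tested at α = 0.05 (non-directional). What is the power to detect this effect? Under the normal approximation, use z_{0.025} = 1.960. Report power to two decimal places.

power ≈ 0.50

For two equal groups, power = Φ(d·√(n/2) − z_{α/2}).
d·√(n/2) = 0.65 × √(18/2) = 0.65 × 3.000 = 1.950.
z_β = 1.950 − 1.960 = -0.010.
Power = Φ(-0.010) = 0.496.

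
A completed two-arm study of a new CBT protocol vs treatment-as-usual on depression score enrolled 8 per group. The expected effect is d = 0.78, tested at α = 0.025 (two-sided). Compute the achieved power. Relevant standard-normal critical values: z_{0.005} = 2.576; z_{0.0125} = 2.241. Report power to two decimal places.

power ≈ 0.25

For two equal groups, power = Φ(d·√(n/2) − z_{α/2}).
d·√(n/2) = 0.78 × √(8/2) = 0.78 × 2.000 = 1.560.
z_β = 1.560 − 2.241 = -0.681.
Power = Φ(-0.681) = 0.248.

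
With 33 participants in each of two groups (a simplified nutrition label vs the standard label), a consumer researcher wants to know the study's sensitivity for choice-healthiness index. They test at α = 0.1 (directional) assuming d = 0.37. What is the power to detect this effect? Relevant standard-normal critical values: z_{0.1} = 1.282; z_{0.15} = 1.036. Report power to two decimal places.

For two equal groups, power = Φ(d·√(n/2) − z_{α}).
d·√(n/2) = 0.37 × √(33/2) = 0.37 × 4.062 = 1.503.
z_β = 1.503 − 1.282 = 0.221.
Power = Φ(0.221) = 0.587.

power ≈ 0.59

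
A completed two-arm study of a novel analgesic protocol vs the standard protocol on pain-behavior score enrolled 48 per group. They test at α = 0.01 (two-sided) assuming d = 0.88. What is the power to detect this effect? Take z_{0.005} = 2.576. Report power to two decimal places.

power ≈ 0.96

For two equal groups, power = Φ(d·√(n/2) − z_{α/2}).
d·√(n/2) = 0.88 × √(48/2) = 0.88 × 4.899 = 4.311.
z_β = 4.311 − 2.576 = 1.735.
Power = Φ(1.735) = 0.959.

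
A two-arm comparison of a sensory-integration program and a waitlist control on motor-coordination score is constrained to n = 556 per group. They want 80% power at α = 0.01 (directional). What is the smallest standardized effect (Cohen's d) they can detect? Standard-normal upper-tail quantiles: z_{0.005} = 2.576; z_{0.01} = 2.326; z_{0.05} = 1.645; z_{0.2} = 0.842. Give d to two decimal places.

For two independent groups of n = 556 each: d_min = (z_{α} + z_β)·√(2/n).
z-sum = 2.326 + 0.842 = 3.168.
d_min = 3.168 × √(2/556) = 3.168 × 0.0600 = 0.190.

d_min ≈ 0.19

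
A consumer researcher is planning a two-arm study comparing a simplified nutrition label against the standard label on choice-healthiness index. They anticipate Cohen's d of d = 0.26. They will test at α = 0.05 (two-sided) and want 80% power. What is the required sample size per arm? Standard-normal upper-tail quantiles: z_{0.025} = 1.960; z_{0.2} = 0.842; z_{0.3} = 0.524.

n = 233 per group

For two independent groups with equal n: n = 2·((z_{α/2} + z_β) / d)².
z_{α/2} + z_β = 1.960 + 0.842 = 2.802.
n = 2 × (2.802 / 0.26)² = 2 × 10.777² = 2 × 116.14 = 232.3.
Round up to the next whole participant.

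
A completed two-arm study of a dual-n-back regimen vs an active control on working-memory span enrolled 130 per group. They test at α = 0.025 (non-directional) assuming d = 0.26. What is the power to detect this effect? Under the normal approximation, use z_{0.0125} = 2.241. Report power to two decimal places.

power ≈ 0.44

For two equal groups, power = Φ(d·√(n/2) − z_{α/2}).
d·√(n/2) = 0.26 × √(130/2) = 0.26 × 8.062 = 2.096.
z_β = 2.096 − 2.241 = -0.145.
Power = Φ(-0.145) = 0.442.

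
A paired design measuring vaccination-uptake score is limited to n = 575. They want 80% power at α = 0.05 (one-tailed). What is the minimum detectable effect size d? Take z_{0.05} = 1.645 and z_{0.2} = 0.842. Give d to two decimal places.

d_min ≈ 0.10

For a single sample (or paired design) of n = 575: d_min = (z_{α} + z_β)/√n.
z-sum = 1.645 + 0.842 = 2.487.
d_min = 2.487 / √575 = 2.487 / 23.979 = 0.104.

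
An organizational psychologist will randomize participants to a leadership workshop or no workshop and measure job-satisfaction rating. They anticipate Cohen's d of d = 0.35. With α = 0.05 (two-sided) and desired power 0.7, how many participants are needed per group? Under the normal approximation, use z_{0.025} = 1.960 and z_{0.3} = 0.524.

n = 101 per group

For two independent groups with equal n: n = 2·((z_{α/2} + z_β) / d)².
z_{α/2} + z_β = 1.960 + 0.524 = 2.484.
n = 2 × (2.484 / 0.35)² = 2 × 7.097² = 2 × 50.37 = 100.7.
Round up to the next whole participant.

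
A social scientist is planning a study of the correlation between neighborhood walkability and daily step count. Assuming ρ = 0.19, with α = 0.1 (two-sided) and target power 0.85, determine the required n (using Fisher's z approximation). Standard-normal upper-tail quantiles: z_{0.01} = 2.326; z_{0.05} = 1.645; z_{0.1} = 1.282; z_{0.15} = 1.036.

n = 198

Fisher's z: C = ½·ln((1+r)/(1−r)) = ½·ln(1.4691) = 0.1923.
n = ((z_{α/2} + z_β)/C)² + 3.
(1.645 + 1.036) / 0.1923 = 2.681 / 0.1923 = 13.942.
n = 13.942² + 3 = 194.37 + 3 = 197.4.
Round up.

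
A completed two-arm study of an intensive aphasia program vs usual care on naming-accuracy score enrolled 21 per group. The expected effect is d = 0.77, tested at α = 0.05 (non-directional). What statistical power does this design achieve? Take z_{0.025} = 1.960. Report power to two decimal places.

For two equal groups, power = Φ(d·√(n/2) − z_{α/2}).
d·√(n/2) = 0.77 × √(21/2) = 0.77 × 3.240 = 2.495.
z_β = 2.495 − 1.960 = 0.535.
Power = Φ(0.535) = 0.704.

power ≈ 0.70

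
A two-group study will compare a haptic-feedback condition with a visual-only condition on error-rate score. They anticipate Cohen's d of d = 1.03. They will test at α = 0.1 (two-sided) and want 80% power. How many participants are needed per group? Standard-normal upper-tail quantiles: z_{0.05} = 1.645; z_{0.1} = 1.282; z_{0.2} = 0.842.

For two independent groups with equal n: n = 2·((z_{α/2} + z_β) / d)².
z_{α/2} + z_β = 1.645 + 0.842 = 2.487.
n = 2 × (2.487 / 1.03)² = 2 × 2.415² = 2 × 5.83 = 11.7.
Round up to the next whole participant.

n = 12 per group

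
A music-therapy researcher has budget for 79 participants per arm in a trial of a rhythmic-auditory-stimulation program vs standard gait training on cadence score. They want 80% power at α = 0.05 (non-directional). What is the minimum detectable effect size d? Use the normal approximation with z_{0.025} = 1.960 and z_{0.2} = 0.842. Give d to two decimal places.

d_min ≈ 0.45

For two independent groups of n = 79 each: d_min = (z_{α/2} + z_β)·√(2/n).
z-sum = 1.960 + 0.842 = 2.802.
d_min = 2.802 × √(2/79) = 2.802 × 0.1591 = 0.446.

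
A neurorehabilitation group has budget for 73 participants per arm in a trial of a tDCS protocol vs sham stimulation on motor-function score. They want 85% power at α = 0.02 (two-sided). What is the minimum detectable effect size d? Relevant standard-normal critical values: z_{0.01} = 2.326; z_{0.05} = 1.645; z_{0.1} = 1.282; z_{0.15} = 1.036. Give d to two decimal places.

d_min ≈ 0.56

For two independent groups of n = 73 each: d_min = (z_{α/2} + z_β)·√(2/n).
z-sum = 2.326 + 1.036 = 3.362.
d_min = 3.362 × √(2/73) = 3.362 × 0.1655 = 0.556.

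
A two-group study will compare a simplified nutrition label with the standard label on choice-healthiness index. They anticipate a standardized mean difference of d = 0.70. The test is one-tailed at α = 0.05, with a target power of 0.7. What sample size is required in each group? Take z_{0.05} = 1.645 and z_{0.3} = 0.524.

For two independent groups with equal n: n = 2·((z_{α} + z_β) / d)².
z_{α} + z_β = 1.645 + 0.524 = 2.169.
n = 2 × (2.169 / 0.70)² = 2 × 3.099² = 2 × 9.60 = 19.2.
Round up to the next whole participant.

n = 20 per group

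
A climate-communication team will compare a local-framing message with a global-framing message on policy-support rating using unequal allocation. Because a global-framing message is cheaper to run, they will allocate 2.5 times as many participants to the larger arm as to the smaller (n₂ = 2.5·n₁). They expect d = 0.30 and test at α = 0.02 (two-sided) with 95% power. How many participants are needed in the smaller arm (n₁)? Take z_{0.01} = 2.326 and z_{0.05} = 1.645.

n₁ = 246

With allocation ratio k = n₂/n₁ = 2.5, Var(x̄₁−x̄₂) = σ²(1/n₁ + 1/(k·n₁)) = σ²·(k+1)/(k·n₁).
So n₁ = (1 + 1/k)·((z_{α/2} + z_β)/d)² = 1.400 × (3.971/0.30)².
n₁ = 1.400 × 175.21 = 245.3.
Round up: n₁ = 246, giving n₂ = 2.5 × 246 = 615.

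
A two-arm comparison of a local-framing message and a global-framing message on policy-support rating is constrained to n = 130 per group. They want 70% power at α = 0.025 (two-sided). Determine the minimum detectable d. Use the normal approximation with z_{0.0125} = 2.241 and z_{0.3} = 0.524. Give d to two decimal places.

d_min ≈ 0.34

For two independent groups of n = 130 each: d_min = (z_{α/2} + z_β)·√(2/n).
z-sum = 2.241 + 0.524 = 2.765.
d_min = 2.765 × √(2/130) = 2.765 × 0.1240 = 0.343.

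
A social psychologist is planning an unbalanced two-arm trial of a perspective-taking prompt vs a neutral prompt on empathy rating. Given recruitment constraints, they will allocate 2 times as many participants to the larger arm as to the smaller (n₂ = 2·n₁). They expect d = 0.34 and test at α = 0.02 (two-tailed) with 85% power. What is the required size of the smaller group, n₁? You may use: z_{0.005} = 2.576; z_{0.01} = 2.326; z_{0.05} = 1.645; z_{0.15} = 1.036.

n₁ = 147

With allocation ratio k = n₂/n₁ = 2, Var(x̄₁−x̄₂) = σ²(1/n₁ + 1/(k·n₁)) = σ²·(k+1)/(k·n₁).
So n₁ = (1 + 1/k)·((z_{α/2} + z_β)/d)² = 1.500 × (3.362/0.34)².
n₁ = 1.500 × 97.78 = 146.7.
Round up: n₁ = 147, giving n₂ = 2 × 147 = 294.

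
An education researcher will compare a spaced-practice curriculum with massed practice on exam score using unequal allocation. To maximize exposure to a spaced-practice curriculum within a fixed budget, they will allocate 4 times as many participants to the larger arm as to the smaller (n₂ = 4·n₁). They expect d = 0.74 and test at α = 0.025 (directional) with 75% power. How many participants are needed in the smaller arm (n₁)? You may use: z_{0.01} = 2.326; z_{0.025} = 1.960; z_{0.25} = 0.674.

With allocation ratio k = n₂/n₁ = 4, Var(x̄₁−x̄₂) = σ²(1/n₁ + 1/(k·n₁)) = σ²·(k+1)/(k·n₁).
So n₁ = (1 + 1/k)·((z_{α} + z_β)/d)² = 1.250 × (2.634/0.74)².
n₁ = 1.250 × 12.67 = 15.8.
Round up: n₁ = 16, giving n₂ = 4 × 16 = 64.

n₁ = 16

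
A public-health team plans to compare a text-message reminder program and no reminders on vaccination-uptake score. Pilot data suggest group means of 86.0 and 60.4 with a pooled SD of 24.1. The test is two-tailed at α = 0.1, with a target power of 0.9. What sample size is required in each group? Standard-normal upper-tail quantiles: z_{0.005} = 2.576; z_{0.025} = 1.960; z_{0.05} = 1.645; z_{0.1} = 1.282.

n = 16 per group

Cohen's d = |M₁ − M₂| / SD_pooled = |86.0 − 60.4| / 24.1 = 25.6 / 24.1 = 1.062.
For two independent groups with equal n: n = 2·((z_{α/2} + z_β) / d)².
z_{α/2} + z_β = 1.645 + 1.282 = 2.927.
n = 2 × (2.927 / 1.062)² = 2 × 2.756² = 2 × 7.60 = 15.2.
Round up to the next whole participant.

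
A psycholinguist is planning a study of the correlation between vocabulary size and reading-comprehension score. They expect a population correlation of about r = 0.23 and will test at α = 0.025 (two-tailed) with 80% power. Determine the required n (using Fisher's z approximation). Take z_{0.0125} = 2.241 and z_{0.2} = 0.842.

Fisher's z: C = ½·ln((1+r)/(1−r)) = ½·ln(1.5974) = 0.2342.
n = ((z_{α/2} + z_β)/C)² + 3.
(2.241 + 0.842) / 0.2342 = 3.083 / 0.2342 = 13.164.
n = 13.164² + 3 = 173.29 + 3 = 176.3.
Round up.

n = 177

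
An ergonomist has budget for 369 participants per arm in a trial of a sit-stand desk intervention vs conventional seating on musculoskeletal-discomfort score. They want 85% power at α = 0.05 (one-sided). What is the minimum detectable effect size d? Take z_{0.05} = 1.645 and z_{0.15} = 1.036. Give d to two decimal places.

For two independent groups of n = 369 each: d_min = (z_{α} + z_β)·√(2/n).
z-sum = 1.645 + 1.036 = 2.681.
d_min = 2.681 × √(2/369) = 2.681 × 0.0736 = 0.197.

d_min ≈ 0.20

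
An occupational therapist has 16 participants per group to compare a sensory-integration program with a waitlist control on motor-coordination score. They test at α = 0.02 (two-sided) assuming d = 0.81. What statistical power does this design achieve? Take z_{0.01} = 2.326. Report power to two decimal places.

For two equal groups, power = Φ(d·√(n/2) − z_{α/2}).
d·√(n/2) = 0.81 × √(16/2) = 0.81 × 2.828 = 2.291.
z_β = 2.291 − 2.326 = -0.035.
Power = Φ(-0.035) = 0.486.

power ≈ 0.49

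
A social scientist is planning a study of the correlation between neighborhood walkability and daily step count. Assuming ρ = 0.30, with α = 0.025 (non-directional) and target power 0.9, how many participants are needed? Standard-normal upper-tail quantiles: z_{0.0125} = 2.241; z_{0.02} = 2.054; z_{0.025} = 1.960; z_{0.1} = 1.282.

Fisher's z: C = ½·ln((1+r)/(1−r)) = ½·ln(1.8571) = 0.3095.
n = ((z_{α/2} + z_β)/C)² + 3.
(2.241 + 1.282) / 0.3095 = 3.523 / 0.3095 = 11.383.
n = 11.383² + 3 = 129.57 + 3 = 132.6.
Round up.

n = 133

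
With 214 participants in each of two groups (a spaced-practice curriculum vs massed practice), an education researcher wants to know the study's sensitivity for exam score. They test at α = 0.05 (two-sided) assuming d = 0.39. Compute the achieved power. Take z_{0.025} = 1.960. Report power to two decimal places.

For two equal groups, power = Φ(d·√(n/2) − z_{α/2}).
d·√(n/2) = 0.39 × √(214/2) = 0.39 × 10.344 = 4.034.
z_β = 4.034 − 1.960 = 2.074.
Power = Φ(2.074) = 0.981.

power ≈ 0.98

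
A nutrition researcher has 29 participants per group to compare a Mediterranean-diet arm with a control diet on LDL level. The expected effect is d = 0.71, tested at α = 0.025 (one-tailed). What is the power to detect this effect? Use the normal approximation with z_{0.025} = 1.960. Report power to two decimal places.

For two equal groups, power = Φ(d·√(n/2) − z_{α}).
d·√(n/2) = 0.71 × √(29/2) = 0.71 × 3.808 = 2.704.
z_β = 2.704 − 1.960 = 0.744.
Power = Φ(0.744) = 0.771.

power ≈ 0.77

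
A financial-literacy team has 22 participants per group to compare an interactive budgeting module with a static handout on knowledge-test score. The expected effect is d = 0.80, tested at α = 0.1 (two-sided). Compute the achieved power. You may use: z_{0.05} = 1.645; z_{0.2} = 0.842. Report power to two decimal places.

For two equal groups, power = Φ(d·√(n/2) − z_{α/2}).
d·√(n/2) = 0.80 × √(22/2) = 0.80 × 3.317 = 2.653.
z_β = 2.653 − 1.645 = 1.008.
Power = Φ(1.008) = 0.843.

power ≈ 0.84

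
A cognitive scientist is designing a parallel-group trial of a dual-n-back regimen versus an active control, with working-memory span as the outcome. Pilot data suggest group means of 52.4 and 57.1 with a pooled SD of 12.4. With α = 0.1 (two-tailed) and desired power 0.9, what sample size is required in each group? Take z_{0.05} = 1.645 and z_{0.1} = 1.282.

Cohen's d = |M₁ − M₂| / SD_pooled = |52.4 − 57.1| / 12.4 = 4.7 / 12.4 = 0.379.
For two independent groups with equal n: n = 2·((z_{α/2} + z_β) / d)².
z_{α/2} + z_β = 1.645 + 1.282 = 2.927.
n = 2 × (2.927 / 0.379)² = 2 × 7.723² = 2 × 59.64 = 119.3.
Round up to the next whole participant.

n = 120 per group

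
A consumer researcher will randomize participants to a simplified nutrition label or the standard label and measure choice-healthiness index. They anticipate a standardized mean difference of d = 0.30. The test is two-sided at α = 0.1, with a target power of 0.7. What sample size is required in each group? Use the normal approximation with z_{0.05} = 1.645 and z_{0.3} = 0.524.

n = 105 per group

For two independent groups with equal n: n = 2·((z_{α/2} + z_β) / d)².
z_{α/2} + z_β = 1.645 + 0.524 = 2.169.
n = 2 × (2.169 / 0.30)² = 2 × 7.230² = 2 × 52.27 = 104.5.
Round up to the next whole participant.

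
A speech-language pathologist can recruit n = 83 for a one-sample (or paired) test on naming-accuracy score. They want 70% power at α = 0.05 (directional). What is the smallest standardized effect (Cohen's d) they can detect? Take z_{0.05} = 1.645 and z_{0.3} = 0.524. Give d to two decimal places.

For a single sample (or paired design) of n = 83: d_min = (z_{α} + z_β)/√n.
z-sum = 1.645 + 0.524 = 2.169.
d_min = 2.169 / √83 = 2.169 / 9.110 = 0.238.

d_min ≈ 0.24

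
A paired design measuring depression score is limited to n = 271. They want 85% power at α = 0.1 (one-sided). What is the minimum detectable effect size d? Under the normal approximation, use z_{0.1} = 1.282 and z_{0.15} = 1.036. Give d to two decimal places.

For a single sample (or paired design) of n = 271: d_min = (z_{α} + z_β)/√n.
z-sum = 1.282 + 1.036 = 2.318.
d_min = 2.318 / √271 = 2.318 / 16.462 = 0.141.

d_min ≈ 0.14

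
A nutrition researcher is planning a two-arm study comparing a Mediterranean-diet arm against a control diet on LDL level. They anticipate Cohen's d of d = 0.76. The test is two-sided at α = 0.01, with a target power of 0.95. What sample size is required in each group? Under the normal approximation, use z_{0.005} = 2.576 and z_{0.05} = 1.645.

n = 62 per group

For two independent groups with equal n: n = 2·((z_{α/2} + z_β) / d)².
z_{α/2} + z_β = 2.576 + 1.645 = 4.221.
n = 2 × (4.221 / 0.76)² = 2 × 5.554² = 2 × 30.85 = 61.7.
Round up to the next whole participant.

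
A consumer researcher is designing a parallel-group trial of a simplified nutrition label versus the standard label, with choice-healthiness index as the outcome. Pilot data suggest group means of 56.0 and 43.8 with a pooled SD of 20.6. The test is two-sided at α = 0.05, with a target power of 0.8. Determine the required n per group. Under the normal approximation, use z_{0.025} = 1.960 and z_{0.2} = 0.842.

Cohen's d = |M₁ − M₂| / SD_pooled = |56.0 − 43.8| / 20.6 = 12.2 / 20.6 = 0.592.
For two independent groups with equal n: n = 2·((z_{α/2} + z_β) / d)².
z_{α/2} + z_β = 1.960 + 0.842 = 2.802.
n = 2 × (2.802 / 0.592)² = 2 × 4.733² = 2 × 22.40 = 44.8.
Round up to the next whole participant.

n = 45 per group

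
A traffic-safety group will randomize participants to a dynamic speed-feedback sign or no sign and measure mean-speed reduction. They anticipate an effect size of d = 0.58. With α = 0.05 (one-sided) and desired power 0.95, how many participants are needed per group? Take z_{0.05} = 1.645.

For two independent groups with equal n: n = 2·((z_{α} + z_β) / d)².
z_{α} + z_β = 1.645 + 1.645 = 3.290.
n = 2 × (3.290 / 0.58)² = 2 × 5.672² = 2 × 32.18 = 64.4.
Round up to the next whole participant.

n = 65 per group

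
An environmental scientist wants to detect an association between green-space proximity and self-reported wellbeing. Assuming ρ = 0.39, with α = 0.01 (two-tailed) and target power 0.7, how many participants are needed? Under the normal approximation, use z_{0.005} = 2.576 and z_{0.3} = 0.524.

Fisher's z: C = ½·ln((1+r)/(1−r)) = ½·ln(2.2787) = 0.4118.
n = ((z_{α/2} + z_β)/C)² + 3.
(2.576 + 0.524) / 0.4118 = 3.100 / 0.4118 = 7.528.
n = 7.528² + 3 = 56.67 + 3 = 59.7.
Round up.

n = 60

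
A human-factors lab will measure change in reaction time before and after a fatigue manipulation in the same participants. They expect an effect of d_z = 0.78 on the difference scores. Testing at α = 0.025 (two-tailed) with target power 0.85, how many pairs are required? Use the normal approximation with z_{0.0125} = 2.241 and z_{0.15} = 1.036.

For a paired (one-sample on differences) test: n = ((z_{α/2} + z_β) / d)².
z_{α/2} + z_β = 2.241 + 1.036 = 3.277.
n = (3.277 / 0.78)² = 4.201² = 17.65.
Round up.

n = 18 pairs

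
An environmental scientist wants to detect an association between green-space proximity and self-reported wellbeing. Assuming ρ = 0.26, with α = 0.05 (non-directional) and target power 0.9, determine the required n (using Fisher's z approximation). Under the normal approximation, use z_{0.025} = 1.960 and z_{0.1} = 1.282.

Fisher's z: C = ½·ln((1+r)/(1−r)) = ½·ln(1.7027) = 0.2661.
n = ((z_{α/2} + z_β)/C)² + 3.
(1.960 + 1.282) / 0.2661 = 3.242 / 0.2661 = 12.183.
n = 12.183² + 3 = 148.43 + 3 = 151.4.
Round up.

n = 152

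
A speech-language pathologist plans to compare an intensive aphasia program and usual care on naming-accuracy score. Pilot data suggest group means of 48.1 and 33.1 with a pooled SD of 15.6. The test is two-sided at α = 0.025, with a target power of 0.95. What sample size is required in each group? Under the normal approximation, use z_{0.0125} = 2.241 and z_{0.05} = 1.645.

n = 33 per group

Cohen's d = |M₁ − M₂| / SD_pooled = |48.1 − 33.1| / 15.6 = 15.0 / 15.6 = 0.962.
For two independent groups with equal n: n = 2·((z_{α/2} + z_β) / d)².
z_{α/2} + z_β = 2.241 + 1.645 = 3.886.
n = 2 × (3.886 / 0.962)² = 2 × 4.040² = 2 × 16.32 = 32.6.
Round up to the next whole participant.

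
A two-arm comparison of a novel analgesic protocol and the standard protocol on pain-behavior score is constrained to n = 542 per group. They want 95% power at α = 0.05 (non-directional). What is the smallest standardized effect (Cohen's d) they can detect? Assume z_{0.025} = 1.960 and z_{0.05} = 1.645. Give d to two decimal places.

For two independent groups of n = 542 each: d_min = (z_{α/2} + z_β)·√(2/n).
z-sum = 1.960 + 1.645 = 3.605.
d_min = 3.605 × √(2/542) = 3.605 × 0.0607 = 0.219.

d_min ≈ 0.22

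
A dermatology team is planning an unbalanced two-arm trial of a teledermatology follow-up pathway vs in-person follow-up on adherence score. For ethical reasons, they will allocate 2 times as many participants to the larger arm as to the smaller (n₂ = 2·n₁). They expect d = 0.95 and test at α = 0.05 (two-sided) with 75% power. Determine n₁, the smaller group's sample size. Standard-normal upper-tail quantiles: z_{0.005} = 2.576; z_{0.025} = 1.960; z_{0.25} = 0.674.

n₁ = 12

With allocation ratio k = n₂/n₁ = 2, Var(x̄₁−x̄₂) = σ²(1/n₁ + 1/(k·n₁)) = σ²·(k+1)/(k·n₁).
So n₁ = (1 + 1/k)·((z_{α/2} + z_β)/d)² = 1.500 × (2.634/0.95)².
n₁ = 1.500 × 7.69 = 11.5.
Round up: n₁ = 12, giving n₂ = 2 × 12 = 24.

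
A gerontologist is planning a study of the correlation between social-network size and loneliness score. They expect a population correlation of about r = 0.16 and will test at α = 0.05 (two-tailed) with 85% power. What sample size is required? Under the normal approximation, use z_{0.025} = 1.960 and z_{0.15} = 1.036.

n = 348

Fisher's z: C = ½·ln((1+r)/(1−r)) = ½·ln(1.3810) = 0.1614.
n = ((z_{α/2} + z_β)/C)² + 3.
(1.960 + 1.036) / 0.1614 = 2.996 / 0.1614 = 18.563.
n = 18.563² + 3 = 344.57 + 3 = 347.6.
Round up.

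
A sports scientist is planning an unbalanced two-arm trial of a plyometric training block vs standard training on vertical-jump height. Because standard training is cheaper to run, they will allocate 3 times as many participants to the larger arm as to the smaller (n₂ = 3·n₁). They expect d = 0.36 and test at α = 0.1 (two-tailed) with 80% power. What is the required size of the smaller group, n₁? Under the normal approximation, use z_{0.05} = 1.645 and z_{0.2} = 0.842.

With allocation ratio k = n₂/n₁ = 3, Var(x̄₁−x̄₂) = σ²(1/n₁ + 1/(k·n₁)) = σ²·(k+1)/(k·n₁).
So n₁ = (1 + 1/k)·((z_{α/2} + z_β)/d)² = 1.333 × (2.487/0.36)².
n₁ = 1.333 × 47.73 = 63.6.
Round up: n₁ = 64, giving n₂ = 3 × 64 = 192.

n₁ = 64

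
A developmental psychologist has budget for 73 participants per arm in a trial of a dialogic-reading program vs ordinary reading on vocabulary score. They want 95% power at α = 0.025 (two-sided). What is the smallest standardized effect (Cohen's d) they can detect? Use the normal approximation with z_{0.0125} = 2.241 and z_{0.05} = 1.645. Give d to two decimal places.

For two independent groups of n = 73 each: d_min = (z_{α/2} + z_β)·√(2/n).
z-sum = 2.241 + 1.645 = 3.886.
d_min = 3.886 × √(2/73) = 3.886 × 0.1655 = 0.643.

d_min ≈ 0.64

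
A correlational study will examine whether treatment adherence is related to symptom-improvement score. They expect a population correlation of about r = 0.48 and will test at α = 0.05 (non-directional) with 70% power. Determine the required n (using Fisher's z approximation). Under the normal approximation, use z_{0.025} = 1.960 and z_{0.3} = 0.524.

n = 26

Fisher's z: C = ½·ln((1+r)/(1−r)) = ½·ln(2.8462) = 0.5230.
n = ((z_{α/2} + z_β)/C)² + 3.
(1.960 + 0.524) / 0.5230 = 2.484 / 0.5230 = 4.750.
n = 4.750² + 3 = 22.56 + 3 = 25.6.
Round up.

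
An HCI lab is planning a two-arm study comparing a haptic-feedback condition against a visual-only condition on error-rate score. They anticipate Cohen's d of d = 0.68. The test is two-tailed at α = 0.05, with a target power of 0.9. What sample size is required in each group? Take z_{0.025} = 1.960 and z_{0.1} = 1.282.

n = 46 per group

For two independent groups with equal n: n = 2·((z_{α/2} + z_β) / d)².
z_{α/2} + z_β = 1.960 + 1.282 = 3.242.
n = 2 × (3.242 / 0.68)² = 2 × 4.768² = 2 × 22.73 = 45.5.
Round up to the next whole participant.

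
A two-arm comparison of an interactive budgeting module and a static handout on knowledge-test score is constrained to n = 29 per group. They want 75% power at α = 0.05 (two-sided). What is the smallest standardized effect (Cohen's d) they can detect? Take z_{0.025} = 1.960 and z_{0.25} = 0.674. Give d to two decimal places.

d_min ≈ 0.69

For two independent groups of n = 29 each: d_min = (z_{α/2} + z_β)·√(2/n).
z-sum = 1.960 + 0.674 = 2.634.
d_min = 2.634 × √(2/29) = 2.634 × 0.2626 = 0.692.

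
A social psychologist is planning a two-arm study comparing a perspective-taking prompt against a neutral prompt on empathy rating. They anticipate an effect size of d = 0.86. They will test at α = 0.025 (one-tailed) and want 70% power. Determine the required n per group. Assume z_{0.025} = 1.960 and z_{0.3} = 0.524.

n = 17 per group

For two independent groups with equal n: n = 2·((z_{α} + z_β) / d)².
z_{α} + z_β = 1.960 + 0.524 = 2.484.
n = 2 × (2.484 / 0.86)² = 2 × 2.888² = 2 × 8.34 = 16.7.
Round up to the next whole participant.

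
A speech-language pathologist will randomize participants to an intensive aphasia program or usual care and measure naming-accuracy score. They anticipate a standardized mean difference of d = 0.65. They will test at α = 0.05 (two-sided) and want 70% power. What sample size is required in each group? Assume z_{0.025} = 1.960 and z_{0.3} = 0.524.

n = 30 per group

For two independent groups with equal n: n = 2·((z_{α/2} + z_β) / d)².
z_{α/2} + z_β = 1.960 + 0.524 = 2.484.
n = 2 × (2.484 / 0.65)² = 2 × 3.822² = 2 × 14.60 = 29.2.
Round up to the next whole participant.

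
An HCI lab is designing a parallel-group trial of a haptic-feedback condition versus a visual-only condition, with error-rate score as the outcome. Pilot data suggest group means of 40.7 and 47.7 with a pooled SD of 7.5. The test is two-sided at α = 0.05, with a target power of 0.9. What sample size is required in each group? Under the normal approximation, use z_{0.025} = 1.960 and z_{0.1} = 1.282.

n = 25 per group

Cohen's d = |M₁ − M₂| / SD_pooled = |40.7 − 47.7| / 7.5 = 7.0 / 7.5 = 0.933.
For two independent groups with equal n: n = 2·((z_{α/2} + z_β) / d)².
z_{α/2} + z_β = 1.960 + 1.282 = 3.242.
n = 2 × (3.242 / 0.933)² = 2 × 3.475² = 2 × 12.07 = 24.1.
Round up to the next whole participant.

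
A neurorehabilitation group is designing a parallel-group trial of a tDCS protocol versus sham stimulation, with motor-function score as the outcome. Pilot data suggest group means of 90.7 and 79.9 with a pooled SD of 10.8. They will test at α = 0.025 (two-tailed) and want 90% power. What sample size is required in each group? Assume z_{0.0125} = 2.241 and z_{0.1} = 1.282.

n = 25 per group

Cohen's d = |M₁ − M₂| / SD_pooled = |90.7 − 79.9| / 10.8 = 10.8 / 10.8 = 1.000.
For two independent groups with equal n: n = 2·((z_{α/2} + z_β) / d)².
z_{α/2} + z_β = 2.241 + 1.282 = 3.523.
n = 2 × (3.523 / 1.000)² = 2 × 3.523² = 2 × 12.41 = 24.8.
Round up to the next whole participant.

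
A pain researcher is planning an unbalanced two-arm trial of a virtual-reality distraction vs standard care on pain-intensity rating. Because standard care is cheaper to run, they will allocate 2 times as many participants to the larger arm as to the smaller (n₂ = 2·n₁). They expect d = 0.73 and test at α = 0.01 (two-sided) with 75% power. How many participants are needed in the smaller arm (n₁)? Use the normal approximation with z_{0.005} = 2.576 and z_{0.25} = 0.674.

With allocation ratio k = n₂/n₁ = 2, Var(x̄₁−x̄₂) = σ²(1/n₁ + 1/(k·n₁)) = σ²·(k+1)/(k·n₁).
So n₁ = (1 + 1/k)·((z_{α/2} + z_β)/d)² = 1.500 × (3.250/0.73)².
n₁ = 1.500 × 19.82 = 29.7.
Round up: n₁ = 30, giving n₂ = 2 × 30 = 60.

n₁ = 30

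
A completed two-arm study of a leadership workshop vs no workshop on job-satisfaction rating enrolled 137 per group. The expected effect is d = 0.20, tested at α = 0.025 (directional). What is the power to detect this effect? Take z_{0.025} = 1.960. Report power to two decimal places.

power ≈ 0.38

For two equal groups, power = Φ(d·√(n/2) − z_{α}).
d·√(n/2) = 0.20 × √(137/2) = 0.20 × 8.276 = 1.655.
z_β = 1.655 − 1.960 = -0.305.
Power = Φ(-0.305) = 0.380.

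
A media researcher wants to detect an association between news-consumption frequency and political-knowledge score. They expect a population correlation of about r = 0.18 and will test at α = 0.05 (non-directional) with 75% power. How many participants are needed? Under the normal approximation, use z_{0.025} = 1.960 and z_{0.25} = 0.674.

Fisher's z: C = ½·ln((1+r)/(1−r)) = ½·ln(1.4390) = 0.1820.
n = ((z_{α/2} + z_β)/C)² + 3.
(1.960 + 0.674) / 0.1820 = 2.634 / 0.1820 = 14.473.
n = 14.473² + 3 = 209.45 + 3 = 212.5.
Round up.

n = 213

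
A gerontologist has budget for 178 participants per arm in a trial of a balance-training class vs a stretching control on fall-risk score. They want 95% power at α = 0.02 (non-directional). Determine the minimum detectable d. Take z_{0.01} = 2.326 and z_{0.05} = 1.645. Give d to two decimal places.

d_min ≈ 0.42

For two independent groups of n = 178 each: d_min = (z_{α/2} + z_β)·√(2/n).
z-sum = 2.326 + 1.645 = 3.971.
d_min = 3.971 × √(2/178) = 3.971 × 0.1060 = 0.421.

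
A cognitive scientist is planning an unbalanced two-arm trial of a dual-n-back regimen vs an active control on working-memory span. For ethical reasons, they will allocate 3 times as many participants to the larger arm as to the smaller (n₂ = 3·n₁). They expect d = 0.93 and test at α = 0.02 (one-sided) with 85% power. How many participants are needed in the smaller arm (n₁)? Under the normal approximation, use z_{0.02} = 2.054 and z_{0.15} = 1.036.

With allocation ratio k = n₂/n₁ = 3, Var(x̄₁−x̄₂) = σ²(1/n₁ + 1/(k·n₁)) = σ²·(k+1)/(k·n₁).
So n₁ = (1 + 1/k)·((z_{α} + z_β)/d)² = 1.333 × (3.090/0.93)².
n₁ = 1.333 × 11.04 = 14.7.
Round up: n₁ = 15, giving n₂ = 3 × 15 = 45.

n₁ = 15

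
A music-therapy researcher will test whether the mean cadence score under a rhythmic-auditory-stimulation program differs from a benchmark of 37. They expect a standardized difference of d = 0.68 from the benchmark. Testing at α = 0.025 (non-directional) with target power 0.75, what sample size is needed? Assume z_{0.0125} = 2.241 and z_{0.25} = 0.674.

n = 19

For a one-sample test: n = ((z_{α/2} + z_β) / d)².
z_{α/2} + z_β = 2.241 + 0.674 = 2.915.
n = (2.915 / 0.68)² = 4.287² = 18.38.
Round up.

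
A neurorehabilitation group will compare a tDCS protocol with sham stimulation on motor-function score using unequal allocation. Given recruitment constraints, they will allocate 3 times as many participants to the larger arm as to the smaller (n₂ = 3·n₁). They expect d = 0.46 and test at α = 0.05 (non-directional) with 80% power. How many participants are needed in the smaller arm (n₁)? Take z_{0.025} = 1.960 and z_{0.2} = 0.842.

With allocation ratio k = n₂/n₁ = 3, Var(x̄₁−x̄₂) = σ²(1/n₁ + 1/(k·n₁)) = σ²·(k+1)/(k·n₁).
So n₁ = (1 + 1/k)·((z_{α/2} + z_β)/d)² = 1.333 × (2.802/0.46)².
n₁ = 1.333 × 37.10 = 49.5.
Round up: n₁ = 50, giving n₂ = 3 × 50 = 150.

n₁ = 50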